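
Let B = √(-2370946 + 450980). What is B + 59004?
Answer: 59004 + I*√1919966 ≈ 59004.0 + 1385.6*I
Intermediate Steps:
B = I*√1919966 (B = √(-1919966) = I*√1919966 ≈ 1385.6*I)
B + 59004 = I*√1919966 + 59004 = 59004 + I*√1919966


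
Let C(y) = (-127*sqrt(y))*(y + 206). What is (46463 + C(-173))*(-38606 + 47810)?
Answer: 427645452 - 38573964*I*sqrt(173) ≈ 4.2765e+8 - 5.0736e+8*I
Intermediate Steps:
C(y) = -127*sqrt(y)*(206 + y) (C(y) = (-127*sqrt(y))*(206 + y) = -127*sqrt(y)*(206 + y))
(46463 + C(-173))*(-38606 + 47810) = (46463 + 127*sqrt(-173)*(-206 - 1*(-173)))*(-38606 + 47810) = (46463 + 127*(I*sqrt(173))*(-206 + 173))*9204 = (46463 + 127*(I*sqrt(173))*(-33))*9204 = (46463 - 4191*I*sqrt(173))*9204 = 427645452 - 38573964*I*sqrt(173)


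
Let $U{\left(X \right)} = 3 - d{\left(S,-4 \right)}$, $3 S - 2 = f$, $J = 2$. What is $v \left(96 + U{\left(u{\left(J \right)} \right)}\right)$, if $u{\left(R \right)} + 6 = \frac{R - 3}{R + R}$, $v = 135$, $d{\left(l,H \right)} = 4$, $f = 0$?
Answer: $12825$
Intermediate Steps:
$S = \frac{2}{3}$ ($S = \frac{2}{3} + \frac{1}{3} \cdot 0 = \frac{2}{3} + 0 = \frac{2}{3} \approx 0.66667$)
$u{\left(R \right)} = -6 + \frac{-3 + R}{2 R}$ ($u{\left(R \right)} = -6 + \frac{R - 3}{R + R} = -6 + \frac{R - 3}{2 R} = -6 + \left(-3 + R\right) \frac{1}{2 R} = -6 + \frac{-3 + R}{2 R}$)
$U{\left(X \right)} = -1$ ($U{\left(X \right)} = 3 - 4 = -1$)
$v \left(96 + U{\left(u{\left(J \right)} \right)}\right) = 135 \left(96 - 1\right) = 135 \cdot 95 = 12825$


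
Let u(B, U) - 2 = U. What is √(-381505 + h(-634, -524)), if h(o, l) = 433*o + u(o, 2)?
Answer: I*√656023 ≈ 809.95*I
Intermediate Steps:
u(B, U) = 2 + U
h(o, l) = 4 + 433*o (h(o, l) = 433*o + (2 + 2) = 433*o + 4 = 4 + 433*o)
√(-381505 + h(-634, -524)) = √(-381505 + (4 + 433*(-634))) = √(-381505 + (4 - 274522)) = √(-381505 - 274518) = √(-656023) = I*√656023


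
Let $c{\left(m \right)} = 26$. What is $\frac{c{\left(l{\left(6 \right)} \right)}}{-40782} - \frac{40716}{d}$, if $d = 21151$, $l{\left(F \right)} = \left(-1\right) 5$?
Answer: $- \frac{63885763}{33176157} \approx -1.9257$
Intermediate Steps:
$l{\left(F \right)} = -5$
$\frac{c{\left(l{\left(6 \right)} \right)}}{-40782} - \frac{40716}{d} = \frac{26}{-40782} - \frac{40716}{21151} = 26 \left(- \frac{1}{40782}\right) - \frac{3132}{1627} = - \frac{13}{20391} - \frac{3132}{1627} = - \frac{63885763}{33176157}$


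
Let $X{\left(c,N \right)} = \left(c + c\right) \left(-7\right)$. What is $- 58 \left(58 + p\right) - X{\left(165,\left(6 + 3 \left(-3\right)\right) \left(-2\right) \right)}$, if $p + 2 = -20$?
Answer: $222$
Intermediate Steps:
$p = -22$ ($p = -2 - 20 = -22$)
$X{\left(c,N \right)} = - 14 c$ ($X{\left(c,N \right)} = 2 c \left(-7\right) = - 14 c$)
$- 58 \left(58 + p\right) - X{\left(165,\left(6 + 3 \left(-3\right)\right) \left(-2\right) \right)} = - 58 \left(58 - 22\right) - \left(-14\right) 165 = \left(-58\right) 36 - -2310 = -2088 + 2310 = 222$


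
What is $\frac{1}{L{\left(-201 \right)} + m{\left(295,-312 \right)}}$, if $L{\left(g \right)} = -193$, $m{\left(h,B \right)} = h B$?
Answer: $- \frac{1}{92233} \approx -1.0842 \cdot 10^{-5}$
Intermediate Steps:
$m{\left(h,B \right)} = B h$
$\frac{1}{L{\left(-201 \right)} + m{\left(295,-312 \right)}} = \frac{1}{-193 - 92040} = \frac{1}{-92233} = - \frac{1}{92233}$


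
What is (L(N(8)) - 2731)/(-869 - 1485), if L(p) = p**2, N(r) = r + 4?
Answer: 2587/2354 ≈ 1.0990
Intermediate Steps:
N(r) = 4 + r
(L(N(8)) - 2731)/(-869 - 1485) = ((4 + 8)**2 - 2731)/(-869 - 1485) = (12**2 - 2731)/(-2354) = (144 - 2731)*(-1/2354) = -2587*(-1/2354) = 2587/2354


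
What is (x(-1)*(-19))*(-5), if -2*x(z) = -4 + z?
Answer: 475/2 ≈ 237.50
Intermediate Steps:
x(z) = 2 - z/2 (x(z) = -(-4 + z)/2 = 2 - z/2)
(x(-1)*(-19))*(-5) = ((2 - 1/2*(-1))*(-19))*(-5) = ((2 + 1/2)*(-19))*(-5) = ((5/2)*(-19))*(-5) = -95/2*(-5) = 475/2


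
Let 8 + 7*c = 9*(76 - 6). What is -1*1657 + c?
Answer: -10977/7 ≈ -1568.1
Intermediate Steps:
c = 622/7 (c = -8/7 + (9*(76 - 6))/7 = -8/7 + (9*70)/7 = -8/7 + (1/7)*630 = -8/7 + 90 = 622/7 ≈ 88.857)
-1*1657 + c = -1*1657 + 622/7 = -1657 + 622/7 = -10977/7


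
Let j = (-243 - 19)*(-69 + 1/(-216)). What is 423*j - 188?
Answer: 91767829/12 ≈ 7.6473e+6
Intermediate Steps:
j = 1952555/108 (j = -262*(-69 - 1/216) = -262*(-14905/216) = 1952555/108 ≈ 18079.)
423*j - 188 = 423*(1952555/108) - 188 = 91770085/12 - 188 = 91767829/12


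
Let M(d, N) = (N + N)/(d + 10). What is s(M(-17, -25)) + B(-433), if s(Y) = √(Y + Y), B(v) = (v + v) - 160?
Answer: -1026 + 10*√7/7 ≈ -1022.2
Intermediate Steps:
B(v) = -160 + 2*v (B(v) = 2*v - 160 = -160 + 2*v)
M(d, N) = 2*N/(10 + d) (M(d, N) = (2*N)/(10 + d) = 2*N/(10 + d))
s(Y) = √2*√Y (s(Y) = √(2*Y) = √2*√Y)
s(M(-17, -25)) + B(-433) = √2*√(2*(-25)/(10 - 17)) + (-160 + 2*(-433)) = √2*√(2*(-25)/(-7)) + (-160 - 866) = √2*√(2*(-25)*(-⅐)) - 1026 = √2*√(50/7) - 1026 = √2*(5*√14/7) - 1026 = 10*√7/7 - 1026 = -1026 + 10*√7/7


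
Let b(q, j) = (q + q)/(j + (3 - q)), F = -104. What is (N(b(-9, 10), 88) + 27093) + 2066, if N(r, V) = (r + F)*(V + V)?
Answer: 10711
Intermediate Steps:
b(q, j) = 2*q/(3 + j - q) (b(q, j) = (2*q)/(3 + j - q) = 2*q/(3 + j - q))
N(r, V) = 2*V*(-104 + r) (N(r, V) = (r - 104)*(V + V) = (-104 + r)*(2*V) = 2*V*(-104 + r))
(N(b(-9, 10), 88) + 27093) + 2066 = (2*88*(-104 + 2*(-9)/(3 + 10 - 1*(-9))) + 27093) + 2066 = (2*88*(-104 + 2*(-9)/(3 + 10 + 9)) + 27093) + 2066 = (2*88*(-104 + 2*(-9)/22) + 27093) + 2066 = (2*88*(-104 + 2*(-9)*(1/22)) + 27093) + 2066 = (2*88*(-104 - 9/11) + 27093) + 2066 = (2*88*(-1153/11) + 27093) + 2066 = (-18448 + 27093) + 2066 = 8645 + 2066 = 10711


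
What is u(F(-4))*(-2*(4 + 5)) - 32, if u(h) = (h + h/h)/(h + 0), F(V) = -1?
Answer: -32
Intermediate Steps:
u(h) = (1 + h)/h (u(h) = (h + 1)/h = (1 + h)/h)
u(F(-4))*(-2*(4 + 5)) - 32 = ((1 - 1)/(-1))*(-2*(4 + 5)) - 32 = (-1*0)*(-2*9) - 32 = 0*(-18) - 32 = 0 - 32 = -32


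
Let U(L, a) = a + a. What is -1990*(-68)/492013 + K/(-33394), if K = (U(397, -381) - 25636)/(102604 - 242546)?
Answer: 316183784114093/1149643270358462 ≈ 0.27503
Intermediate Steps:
U(L, a) = 2*a
K = 13199/69971 (K = (2*(-381) - 25636)/(102604 - 242546) = (-762 - 25636)/(-139942) = -26398*(-1/139942) = 13199/69971 ≈ 0.18864)
-1990*(-68)/492013 + K/(-33394) = -1990*(-68)/492013 + (13199/69971)/(-33394) = 135320*(1/492013) + (13199/69971)*(-1/33394) = 135320/492013 - 13199/2336611574 = 316183784114093/1149643270358462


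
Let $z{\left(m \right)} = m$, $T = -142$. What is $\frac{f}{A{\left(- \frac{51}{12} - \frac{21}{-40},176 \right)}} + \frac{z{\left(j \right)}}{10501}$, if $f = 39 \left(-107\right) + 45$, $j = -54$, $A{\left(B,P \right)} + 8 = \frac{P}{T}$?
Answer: $\frac{192355104}{430541} \approx 446.78$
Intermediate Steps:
$A{\left(B,P \right)} = -8 - \frac{P}{142}$ ($A{\left(B,P \right)} = -8 + \frac{P}{-142} = -8 + P \left(- \frac{1}{142}\right) = -8 - \frac{P}{142}$)
$f = -4128$ ($f = -4173 + 45 = -4128$)
$\frac{f}{A{\left(- \frac{51}{12} - \frac{21}{-40},176 \right)}} + \frac{z{\left(j \right)}}{10501} = - \frac{4128}{-8 - \frac{88}{71}} - \frac{54}{10501} = - \frac{4128}{- \frac{656}{71}} - \frac{54}{10501} = \left(-4128\right) \left(- \frac{71}{656}\right) - \frac{54}{10501} = \frac{18318}{41} - \frac{54}{10501} = \frac{192355104}{430541}$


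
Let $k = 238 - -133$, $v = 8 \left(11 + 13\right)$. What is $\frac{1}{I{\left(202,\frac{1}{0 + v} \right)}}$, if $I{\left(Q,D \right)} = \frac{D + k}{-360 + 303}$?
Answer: $- \frac{10944}{71233} \approx -0.15364$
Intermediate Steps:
$v = 192$ ($v = 8 \cdot 24 = 192$)
$k = 371$ ($k = 238 + 133 = 371$)
$I{\left(Q,D \right)} = - \frac{371}{57} - \frac{D}{57}$ ($I{\left(Q,D \right)} = \frac{D + 371}{-360 + 303} = \frac{371 + D}{-57} = \left(371 + D\right) \left(- \frac{1}{57}\right) = - \frac{371}{57} - \frac{D}{57}$)
$\frac{1}{I{\left(202,\frac{1}{0 + v} \right)}} = \frac{1}{- \frac{371}{57} - \frac{1}{57 \left(0 + 192\right)}} = \frac{1}{- \frac{371}{57} - \frac{1}{57 \cdot 192}} = \frac{1}{- \frac{371}{57} - \frac{1}{10944}} = \frac{1}{- \frac{71233}{10944}} = - \frac{10944}{71233}$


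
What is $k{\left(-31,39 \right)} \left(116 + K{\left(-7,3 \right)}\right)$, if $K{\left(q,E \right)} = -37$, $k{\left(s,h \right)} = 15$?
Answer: $1185$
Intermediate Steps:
$k{\left(-31,39 \right)} \left(116 + K{\left(-7,3 \right)}\right) = 15 \left(116 - 37\right) = 15 \cdot 79 = 1185$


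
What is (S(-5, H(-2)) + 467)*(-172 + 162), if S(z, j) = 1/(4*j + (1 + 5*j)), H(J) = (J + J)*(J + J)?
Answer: -135432/29 ≈ -4670.1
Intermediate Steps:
H(J) = 4*J**2 (H(J) = (2*J)*(2*J) = 4*J**2)
S(z, j) = 1/(1 + 9*j)
(S(-5, H(-2)) + 467)*(-172 + 162) = (1/(1 + 9*(4*(-2)**2)) + 467)*(-172 + 162) = (1/(1 + 9*(4*4)) + 467)*(-10) = (1/(1 + 9*16) + 467)*(-10) = (1/(1 + 144) + 467)*(-10) = (1/145 + 467)*(-10) = (67716/145)*(-10) = -135432/29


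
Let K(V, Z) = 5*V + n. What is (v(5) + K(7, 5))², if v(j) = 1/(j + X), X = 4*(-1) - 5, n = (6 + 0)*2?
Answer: 34969/16 ≈ 2185.6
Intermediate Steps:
n = 12 (n = 6*2 = 12)
K(V, Z) = 12 + 5*V (K(V, Z) = 5*V + 12 = 12 + 5*V)
X = -9 (X = -4 - 5 = -9)
v(j) = 1/(-9 + j) (v(j) = 1/(j - 9) = 1/(-9 + j))
(v(5) + K(7, 5))² = (1/(-9 + 5) + (12 + 5*7))² = (1/(-4) + (12 + 35))² = (-¼ + 47)² = (187/4)² = 34969/16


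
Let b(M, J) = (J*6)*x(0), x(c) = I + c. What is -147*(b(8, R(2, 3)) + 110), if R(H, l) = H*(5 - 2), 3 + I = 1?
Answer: -5586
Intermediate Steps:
I = -2 (I = -3 + 1 = -2)
x(c) = -2 + c
R(H, l) = 3*H (R(H, l) = H*3 = 3*H)
b(M, J) = -12*J (b(M, J) = (J*6)*(-2 + 0) = (6*J)*(-2) = -12*J)
-147*(b(8, R(2, 3)) + 110) = -147*(-36*2 + 110) = -147*(-12*6 + 110) = -147*(-72 + 110) = -147*38 = -5586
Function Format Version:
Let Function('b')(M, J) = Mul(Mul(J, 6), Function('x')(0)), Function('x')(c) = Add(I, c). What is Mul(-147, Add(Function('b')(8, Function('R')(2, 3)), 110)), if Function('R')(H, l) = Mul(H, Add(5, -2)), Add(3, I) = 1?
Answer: -5586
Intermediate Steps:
I = -2 (I = Add(-3, 1) = -2)
Function('x')(c) = Add(-2, c)
Function('R')(H, l) = Mul(3, H) (Function('R')(H, l) = Mul(H, 3) = Mul(3, H))
Function('b')(M, J) = Mul(-12, J) (Function('b')(M, J) = Mul(Mul(J, 6), Add(-2, 0)) = Mul(Mul(6, J), -2) = Mul(-12, J))
Mul(-147, Add(Function('b')(8, Function('R')(2, 3)), 110)) = Mul(-147, Add(Mul(-12, Mul(3, 2)), 110)) = Mul(-147, Add(Mul(-12, 6), 110)) = Mul(-147, Add(-72, 110)) = Mul(-147, 38) = -5586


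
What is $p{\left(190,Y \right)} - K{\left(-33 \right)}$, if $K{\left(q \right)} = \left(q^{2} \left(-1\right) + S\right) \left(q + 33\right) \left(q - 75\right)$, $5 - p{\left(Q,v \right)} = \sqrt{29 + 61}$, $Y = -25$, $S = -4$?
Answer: $5 - 3 \sqrt{10} \approx -4.4868$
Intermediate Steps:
$p{\left(Q,v \right)} = 5 - 3 \sqrt{10}$ ($p{\left(Q,v \right)} = 5 - \sqrt{29 + 61} = 5 - \sqrt{90} = 5 - 3 \sqrt{10}$)
$K{\left(q \right)} = \left(-75 + q\right) \left(-4 - q^{2}\right) \left(33 + q\right)$ ($K{\left(q \right)} = \left(q^{2} \left(-1\right) - 4\right) \left(q + 33\right) \left(q - 75\right) = \left(- q^{2} - 4\right) \left(33 + q\right) \left(-75 + q\right) = \left(-4 - q^{2}\right) \left(-75 + q\right) \left(33 + q\right) = \left(-75 + q\right) \left(-4 - q^{2}\right) \left(33 + q\right)$)
$p{\left(190,Y \right)} - K{\left(-33 \right)} = \left(5 - 3 \sqrt{10}\right) - \left(9900 - \left(-33\right)^{4} + 42 \left(-33\right)^{3} + 168 \left(-33\right) + 2471 \left(-33\right)^{2}\right) = \left(5 - 3 \sqrt{10}\right) - \left(9900 - 1185921 + 42 \left(-35937\right) - 5544 + 2471 \cdot 1089\right) = \left(5 - 3 \sqrt{10}\right) - \left(9900 - 1185921 - 1509354 - 5544 + 2690919\right) = \left(5 - 3 \sqrt{10}\right) - 0 = \left(5 - 3 \sqrt{10}\right) + 0 = 5 - 3 \sqrt{10}$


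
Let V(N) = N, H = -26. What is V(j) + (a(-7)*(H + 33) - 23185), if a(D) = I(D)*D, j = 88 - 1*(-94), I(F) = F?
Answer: -22660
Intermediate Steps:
j = 182 (j = 88 + 94 = 182)
a(D) = D² (a(D) = D*D = D²)
V(j) + (a(-7)*(H + 33) - 23185) = 182 + ((-7)²*(-26 + 33) - 23185) = 182 + (49*7 - 23185) = 182 + (343 - 23185) = 182 - 22842 = -22660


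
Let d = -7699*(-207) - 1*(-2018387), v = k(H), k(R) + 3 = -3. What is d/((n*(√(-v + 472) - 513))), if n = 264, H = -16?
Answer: -77208210/2889601 - 451510*√478/8668803 ≈ -27.858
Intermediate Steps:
k(R) = -6 (k(R) = -3 - 3 = -6)
v = -6
d = 3612080 (d = 1593693 + 2018387 = 3612080)
d/((n*(√(-v + 472) - 513))) = 3612080/((264*(√(-1*(-6) + 472) - 513))) = 3612080/((264*(√(6 + 472) - 513))) = 3612080/((264*(√478 - 513))) = 3612080/((264*(-513 + √478))) = 3612080/(-135432 + 264*√478)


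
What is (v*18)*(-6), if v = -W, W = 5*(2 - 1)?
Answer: 540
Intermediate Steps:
W = 5 (W = 5*1 = 5)
v = -5 (v = -1*5 = -5)
(v*18)*(-6) = -5*18*(-6) = -90*(-6) = 540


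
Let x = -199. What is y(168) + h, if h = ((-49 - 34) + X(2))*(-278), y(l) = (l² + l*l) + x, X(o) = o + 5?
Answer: 77377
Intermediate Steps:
X(o) = 5 + o
y(l) = -199 + 2*l² (y(l) = (l² + l*l) - 199 = (l² + l²) - 199 = 2*l² - 199 = -199 + 2*l²)
h = 21128 (h = ((-49 - 34) + (5 + 2))*(-278) = (-83 + 7)*(-278) = -76*(-278) = 21128)
y(168) + h = (-199 + 2*168²) + 21128 = (-199 + 2*28224) + 21128 = (-199 + 56448) + 21128 = 56249 + 21128 = 77377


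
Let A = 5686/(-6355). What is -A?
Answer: 5686/6355 ≈ 0.89473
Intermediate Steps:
A = -5686/6355 (A = 5686*(-1/6355) = -5686/6355 ≈ -0.89473)
-A = -1*(-5686/6355) = 5686/6355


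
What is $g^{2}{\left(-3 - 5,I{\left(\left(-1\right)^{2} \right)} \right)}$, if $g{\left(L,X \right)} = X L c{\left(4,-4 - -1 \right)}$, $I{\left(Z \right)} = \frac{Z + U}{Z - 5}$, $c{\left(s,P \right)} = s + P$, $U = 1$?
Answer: $16$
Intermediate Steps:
$c{\left(s,P \right)} = P + s$
$I{\left(Z \right)} = \frac{1 + Z}{-5 + Z}$ ($I{\left(Z \right)} = \frac{Z + 1}{Z - 5} = \frac{1 + Z}{-5 + Z}$)
$g{\left(L,X \right)} = L X$ ($g{\left(L,X \right)} = X L \left(\left(-4 - -1\right) + 4\right) = L X \left(\left(-4 + 1\right) + 4\right) = L X \left(-3 + 4\right) = L X 1 = L X$)
$g^{2}{\left(-3 - 5,I{\left(\left(-1\right)^{2} \right)} \right)} = \left(\left(-3 - 5\right) \frac{1 + \left(-1\right)^{2}}{-5 + \left(-1\right)^{2}}\right)^{2} = \left(- 8 \frac{1 + 1}{-5 + 1}\right)^{2} = \left(- 8 \frac{1}{-4} \cdot 2\right)^{2} = \left(- 8 \left(\left(- \frac{1}{4}\right) 2\right)\right)^{2} = \left(\left(-8\right) \left(- \frac{1}{2}\right)\right)^{2} = 4^{2} = 16$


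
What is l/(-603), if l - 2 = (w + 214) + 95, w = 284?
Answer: -595/603 ≈ -0.98673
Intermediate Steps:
l = 595 (l = 2 + ((284 + 214) + 95) = 2 + (498 + 95) = 2 + 593 = 595)
l/(-603) = 595/(-603) = 595*(-1/603) = -595/603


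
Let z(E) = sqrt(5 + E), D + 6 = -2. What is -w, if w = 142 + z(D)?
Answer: -142 - I*sqrt(3) ≈ -142.0 - 1.732*I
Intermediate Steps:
D = -8 (D = -6 - 2 = -8)
w = 142 + I*sqrt(3) (w = 142 + sqrt(5 - 8) = 142 + sqrt(-3) = 142 + I*sqrt(3) ≈ 142.0 + 1.732*I)
-w = -(142 + I*sqrt(3)) = -142 - I*sqrt(3)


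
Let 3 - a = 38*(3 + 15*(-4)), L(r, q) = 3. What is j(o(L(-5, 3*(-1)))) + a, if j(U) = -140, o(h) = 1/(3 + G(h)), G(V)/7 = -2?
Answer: 2029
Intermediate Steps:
G(V) = -14 (G(V) = 7*(-2) = -14)
o(h) = -1/11 (o(h) = 1/(3 - 14) = 1/(-11) = -1/11)
a = 2169 (a = 3 - 38*(3 + 15*(-4)) = 3 - 38*(3 - 60) = 3 - 38*(-57) = 3 - 1*(-2166) = 3 + 2166 = 2169)
j(o(L(-5, 3*(-1)))) + a = -140 + 2169 = 2029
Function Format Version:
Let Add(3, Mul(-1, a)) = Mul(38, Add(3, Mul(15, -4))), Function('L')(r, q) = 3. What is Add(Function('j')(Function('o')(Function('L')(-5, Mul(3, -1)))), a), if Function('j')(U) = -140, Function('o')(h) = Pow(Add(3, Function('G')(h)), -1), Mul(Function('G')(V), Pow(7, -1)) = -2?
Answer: 2029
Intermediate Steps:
Function('G')(V) = -14 (Function('G')(V) = Mul(7, -2) = -14)
Function('o')(h) = Rational(-1, 11) (Function('o')(h) = Pow(Add(3, -14), -1) = Pow(-11, -1) = Rational(-1, 11))
a = 2169 (a = Add(3, Mul(-1, Mul(38, Add(3, Mul(15, -4))))) = Add(3, Mul(-1, Mul(38, Add(3, -60)))) = Add(3, Mul(-1, Mul(38, -57))) = Add(3, Mul(-1, -2166)) = Add(3, 2166) = 2169)
Add(Function('j')(Function('o')(Function('L')(-5, Mul(3, -1)))), a) = Add(-140, 2169) = 2029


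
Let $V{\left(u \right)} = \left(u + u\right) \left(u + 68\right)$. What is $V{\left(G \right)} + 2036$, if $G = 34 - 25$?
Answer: $3422$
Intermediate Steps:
$G = 9$ ($G = 34 - 25 = 9$)
$V{\left(u \right)} = 2 u \left(68 + u\right)$
$V{\left(G \right)} + 2036 = 2 \cdot 9 \left(68 + 9\right) + 2036 = 2 \cdot 9 \cdot 77 + 2036 = 1386 + 2036 = 3422$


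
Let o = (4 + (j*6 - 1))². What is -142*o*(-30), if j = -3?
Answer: 958500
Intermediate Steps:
o = 225 (o = (4 + (-3*6 - 1))² = (4 + (-18 - 1))² = (4 - 19)² = (-15)² = 225)
-142*o*(-30) = -31950*(-30) = -142*(-6750) = 958500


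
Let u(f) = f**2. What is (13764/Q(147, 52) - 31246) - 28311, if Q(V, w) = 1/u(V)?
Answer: 297366719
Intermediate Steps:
Q(V, w) = V**(-2) (Q(V, w) = 1/(V**2) = V**(-2))
(13764/Q(147, 52) - 31246) - 28311 = (13764/(147**(-2)) - 31246) - 28311 = (13764/(1/21609) - 31246) - 28311 = (13764*21609 - 31246) - 28311 = (297426276 - 31246) - 28311 = 297395030 - 28311 = 297366719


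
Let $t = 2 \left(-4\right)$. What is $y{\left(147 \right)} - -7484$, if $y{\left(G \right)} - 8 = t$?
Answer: $7484$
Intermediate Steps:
$t = -8$
$y{\left(G \right)} = 0$ ($y{\left(G \right)} = 8 - 8 = 0$)
$y{\left(147 \right)} - -7484 = 0 - -7484 = 0 + 7484 = 7484$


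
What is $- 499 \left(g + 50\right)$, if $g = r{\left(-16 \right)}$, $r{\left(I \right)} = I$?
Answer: $-16966$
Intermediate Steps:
$g = -16$
$- 499 \left(g + 50\right) = - 499 \left(-16 + 50\right) = \left(-499\right) 34 = -16966$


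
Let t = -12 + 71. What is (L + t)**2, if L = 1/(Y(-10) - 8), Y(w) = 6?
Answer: 13689/4 ≈ 3422.3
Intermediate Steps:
t = 59
L = -1/2 (L = 1/(6 - 8) = 1/(-2) = -1/2 ≈ -0.50000)
(L + t)**2 = (-1/2 + 59)**2 = (117/2)**2 = 13689/4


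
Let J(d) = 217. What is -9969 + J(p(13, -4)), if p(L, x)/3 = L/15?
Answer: -9752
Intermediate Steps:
p(L, x) = L/5 (p(L, x) = 3*(L/15) = L/5)
-9969 + J(p(13, -4)) = -9969 + 217 = -9752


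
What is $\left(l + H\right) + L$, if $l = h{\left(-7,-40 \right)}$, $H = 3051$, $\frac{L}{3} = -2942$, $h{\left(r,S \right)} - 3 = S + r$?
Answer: $-5819$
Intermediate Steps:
$h{\left(r,S \right)} = 3 + S + r$ ($h{\left(r,S \right)} = 3 + \left(S + r\right) = 3 + S + r$)
$L = -8826$ ($L = 3 \left(-2942\right) = -8826$)
$l = -44$ ($l = 3 - 40 - 7 = -44$)
$\left(l + H\right) + L = \left(-44 + 3051\right) - 8826 = 3007 - 8826 = -5819$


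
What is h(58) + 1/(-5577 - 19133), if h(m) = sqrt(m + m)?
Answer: -1/24710 + 2*sqrt(29) ≈ 10.770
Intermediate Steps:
h(m) = sqrt(2)*sqrt(m) (h(m) = sqrt(2*m) = sqrt(2)*sqrt(m))
h(58) + 1/(-5577 - 19133) = sqrt(2)*sqrt(58) + 1/(-5577 - 19133) = 2*sqrt(29) + 1/(-24710) = 2*sqrt(29) - 1/24710 = -1/24710 + 2*sqrt(29)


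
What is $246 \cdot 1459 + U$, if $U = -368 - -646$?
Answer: $359192$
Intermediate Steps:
$U = 278$ ($U = -368 + 646 = 278$)
$246 \cdot 1459 + U = 246 \cdot 1459 + 278 = 358914 + 278 = 359192$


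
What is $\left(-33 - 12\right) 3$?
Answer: $-135$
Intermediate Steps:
$\left(-33 - 12\right) 3 = \left(-45\right) 3 = -135$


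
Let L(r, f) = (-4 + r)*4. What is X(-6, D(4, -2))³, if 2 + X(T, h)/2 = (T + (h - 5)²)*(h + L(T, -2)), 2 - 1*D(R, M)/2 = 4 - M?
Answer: -3834506847808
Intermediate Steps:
D(R, M) = -4 + 2*M (D(R, M) = 4 - 2*(4 - M) = 4 + (-8 + 2*M) = -4 + 2*M)
L(r, f) = -16 + 4*r
X(T, h) = -4 + 2*(T + (-5 + h)²)*(-16 + h + 4*T) (X(T, h) = -4 + 2*((T + (h - 5)²)*(h + (-16 + 4*T))) = -4 + 2*((T + (-5 + h)²)*(-16 + h + 4*T)) = -4 + 2*(T + (-5 + h)²)*(-16 + h + 4*T))
X(-6, D(4, -2))³ = (-4 + 2*(-6)*(-4 + 2*(-2)) + 2*(-4 + 2*(-2))*(-5 + (-4 + 2*(-2)))² + 8*(-6)*(-4 - 6) + 8*(-5 + (-4 + 2*(-2)))²*(-4 - 6))³ = (-4 + 2*(-6)*(-4 - 4) + 2*(-4 - 4)*(-5 + (-4 - 4))² + 8*(-6)*(-10) + 8*(-5 + (-4 - 4))²*(-10))³ = (-4 + 2*(-6)*(-8) + 2*(-8)*(-5 - 8)² + 480 + 8*(-5 - 8)²*(-10))³ = (-4 + 96 + 2*(-8)*(-13)² + 480 + 8*(-13)²*(-10))³ = (-4 + 96 + 2*(-8)*169 + 480 + 8*169*(-10))³ = (-4 + 96 - 2704 + 480 - 13520)³ = (-15652)³ = -3834506847808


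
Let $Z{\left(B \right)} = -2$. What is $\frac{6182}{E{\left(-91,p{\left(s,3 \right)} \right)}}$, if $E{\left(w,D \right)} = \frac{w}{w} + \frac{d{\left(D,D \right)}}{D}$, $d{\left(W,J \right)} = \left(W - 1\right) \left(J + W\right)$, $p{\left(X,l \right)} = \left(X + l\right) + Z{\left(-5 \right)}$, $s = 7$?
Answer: $\frac{6182}{15} \approx 412.13$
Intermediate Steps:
$p{\left(X,l \right)} = -2 + X + l$ ($p{\left(X,l \right)} = \left(X + l\right) - 2 = -2 + X + l$)
$d{\left(W,J \right)} = \left(-1 + W\right) \left(J + W\right)$
$E{\left(w,D \right)} = 1 + \frac{- 2 D + 2 D^{2}}{D}$ ($E{\left(w,D \right)} = \frac{w}{w} + \frac{D^{2} - D - D + D D}{D} = 1 + \frac{D^{2} - D - D + D^{2}}{D} = 1 + \frac{- 2 D + 2 D^{2}}{D}$)
$\frac{6182}{E{\left(-91,p{\left(s,3 \right)} \right)}} = \frac{6182}{-1 + 2 \left(-2 + 7 + 3\right)} = \frac{6182}{-1 + 2 \cdot 8} = \frac{6182}{-1 + 16} = \frac{6182}{15}$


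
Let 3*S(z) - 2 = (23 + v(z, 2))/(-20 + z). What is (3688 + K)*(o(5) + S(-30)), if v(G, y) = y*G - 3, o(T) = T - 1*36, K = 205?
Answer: -1755743/15 ≈ -1.1705e+5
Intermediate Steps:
o(T) = -36 + T (o(T) = T - 36 = -36 + T)
v(G, y) = -3 + G*y (v(G, y) = G*y - 3 = -3 + G*y)
S(z) = ⅔ + (20 + 2*z)/(3*(-20 + z)) (S(z) = ⅔ + ((23 + (-3 + z*2))/(-20 + z))/3 = ⅔ + ((23 + (-3 + 2*z))/(-20 + z))/3 = ⅔ + ((20 + 2*z)/(-20 + z))/3 = ⅔ + (20 + 2*z)/(3*(-20 + z)))
(3688 + K)*(o(5) + S(-30)) = (3688 + 205)*((-36 + 5) + 4*(-5 - 30)/(3*(-20 - 30))) = 3893*(-31 + (4/3)*(-35)/(-50)) = 3893*(-31 + (4/3)*(-1/50)*(-35)) = 3893*(-31 + 14/15) = 3893*(-451/15) = -1755743/15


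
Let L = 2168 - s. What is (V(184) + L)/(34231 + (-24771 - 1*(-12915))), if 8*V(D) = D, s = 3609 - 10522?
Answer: 9104/22375 ≈ 0.40688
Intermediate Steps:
s = -6913
V(D) = D/8
L = 9081 (L = 2168 - 1*(-6913) = 2168 + 6913 = 9081)
(V(184) + L)/(34231 + (-24771 - 1*(-12915))) = ((⅛)*184 + 9081)/(34231 + (-24771 - 1*(-12915))) = (23 + 9081)/(34231 + (-24771 + 12915)) = 9104/(34231 - 11856) = 9104/22375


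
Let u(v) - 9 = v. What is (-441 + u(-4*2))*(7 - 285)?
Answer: 122320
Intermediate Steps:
u(v) = 9 + v
(-441 + u(-4*2))*(7 - 285) = (-441 + (9 - 4*2))*(7 - 285) = (-441 + (9 - 8))*(-278) = (-441 + 1)*(-278) = -440*(-278) = 122320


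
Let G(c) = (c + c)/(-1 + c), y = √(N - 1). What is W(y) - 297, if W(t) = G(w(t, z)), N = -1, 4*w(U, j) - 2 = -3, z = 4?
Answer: -1483/5 ≈ -296.60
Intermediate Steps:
w(U, j) = -¼ (w(U, j) = ½ + (¼)*(-3) = ½ - ¾ = -¼)
y = I*√2 (y = √(-1 - 1) = √(-2) = I*√2 ≈ 1.4142*I)
G(c) = 2*c/(-1 + c) (G(c) = (2*c)/(-1 + c) = 2*c/(-1 + c))
W(t) = ⅖ (W(t) = 2*(-¼)/(-1 - ¼) = 2*(-¼)/(-5/4) = 2*(-¼)*(-⅘) = ⅖)
W(y) - 297 = ⅖ - 297 = -1483/5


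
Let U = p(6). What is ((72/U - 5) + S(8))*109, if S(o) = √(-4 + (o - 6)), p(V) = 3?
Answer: 2071 + 109*I*√2 ≈ 2071.0 + 154.15*I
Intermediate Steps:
U = 3
S(o) = √(-10 + o) (S(o) = √(-4 + (-6 + o)) = √(-10 + o))
((72/U - 5) + S(8))*109 = ((72/3 - 5) + √(-10 + 8))*109 = ((72*(⅓) - 5) + √(-2))*109 = ((24 - 5) + I*√2)*109 = (19 + I*√2)*109 = 2071 + 109*I*√2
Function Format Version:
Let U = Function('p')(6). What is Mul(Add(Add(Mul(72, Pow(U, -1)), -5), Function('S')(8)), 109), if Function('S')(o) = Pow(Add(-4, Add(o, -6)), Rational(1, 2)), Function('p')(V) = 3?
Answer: Add(2071, Mul(109, I, Pow(2, Rational(1, 2)))) ≈ Add(2071.0, Mul(154.15, I))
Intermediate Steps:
U = 3
Function('S')(o) = Pow(Add(-10, o), Rational(1, 2)) (Function('S')(o) = Pow(Add(-4, Add(-6, o)), Rational(1, 2)) = Pow(Add(-10, o), Rational(1, 2)))
Mul(Add(Add(Mul(72, Pow(U, -1)), -5), Function('S')(8)), 109) = Mul(Add(Add(Mul(72, Pow(3, -1)), -5), Pow(Add(-10, 8), Rational(1, 2))), 109) = Mul(Add(Add(Mul(72, Rational(1, 3)), -5), Pow(-2, Rational(1, 2))), 109) = Mul(Add(Add(24, -5), Mul(I, Pow(2, Rational(1, 2)))), 109) = Mul(Add(19, Mul(I, Pow(2, Rational(1, 2)))), 109) = Add(2071, Mul(109, I, Pow(2, Rational(1, 2))))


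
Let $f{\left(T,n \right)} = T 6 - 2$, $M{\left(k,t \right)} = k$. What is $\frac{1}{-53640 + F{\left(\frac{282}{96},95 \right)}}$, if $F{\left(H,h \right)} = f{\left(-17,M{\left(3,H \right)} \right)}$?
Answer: $- \frac{1}{53744} \approx -1.8607 \cdot 10^{-5}$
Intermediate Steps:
$f{\left(T,n \right)} = -2 + 6 T$ ($f{\left(T,n \right)} = 6 T - 2 = -2 + 6 T$)
$F{\left(H,h \right)} = -104$ ($F{\left(H,h \right)} = -2 + 6 \left(-17\right) = -2 - 102 = -104$)
$\frac{1}{-53640 + F{\left(\frac{282}{96},95 \right)}} = \frac{1}{-53640 - 104} = \frac{1}{-53744} = - \frac{1}{53744}$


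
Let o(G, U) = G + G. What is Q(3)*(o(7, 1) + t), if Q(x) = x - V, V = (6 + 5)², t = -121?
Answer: 12626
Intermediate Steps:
V = 121 (V = 11² = 121)
Q(x) = -121 + x (Q(x) = x - 1*121 = x - 121 = -121 + x)
o(G, U) = 2*G
Q(3)*(o(7, 1) + t) = (-121 + 3)*(2*7 - 121) = -118*(14 - 121) = -118*(-107) = 12626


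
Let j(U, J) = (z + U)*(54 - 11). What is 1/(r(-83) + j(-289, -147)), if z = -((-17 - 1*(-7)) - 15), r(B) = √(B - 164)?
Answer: -11352/128868151 - I*√247/128868151 ≈ -8.809e-5 - 1.2196e-7*I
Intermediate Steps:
r(B) = √(-164 + B)
z = 25 (z = -((-17 + 7) - 15) = -(-10 - 15) = -1*(-25) = 25)
j(U, J) = 1075 + 43*U (j(U, J) = (25 + U)*(54 - 11) = (25 + U)*43 = 1075 + 43*U)
1/(r(-83) + j(-289, -147)) = 1/(√(-164 - 83) + (1075 + 43*(-289))) = 1/(√(-247) + (1075 - 12427)) = 1/(I*√247 - 11352) = 1/(-11352 + I*√247)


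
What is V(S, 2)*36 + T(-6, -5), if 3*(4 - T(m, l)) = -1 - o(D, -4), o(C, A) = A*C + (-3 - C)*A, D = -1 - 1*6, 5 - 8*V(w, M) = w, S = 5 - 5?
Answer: 185/6 ≈ 30.833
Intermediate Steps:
S = 0
V(w, M) = 5/8 - w/8
D = -7 (D = -1 - 6 = -7)
o(C, A) = A*C + A*(-3 - C)
T(m, l) = 25/3 (T(m, l) = 4 - (-1 - (-3)*(-4))/3 = 4 - (-1 - 1*12)/3 = 4 - (-1 - 12)/3 = 4 - ⅓*(-13) = 4 + 13/3 = 25/3)
V(S, 2)*36 + T(-6, -5) = (5/8 - ⅛*0)*36 + 25/3 = (5/8 + 0)*36 + 25/3 = (5/8)*36 + 25/3 = 45/2 + 25/3 = 185/6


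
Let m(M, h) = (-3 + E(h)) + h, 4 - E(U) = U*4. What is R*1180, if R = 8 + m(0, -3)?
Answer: 21240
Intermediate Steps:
E(U) = 4 - 4*U (E(U) = 4 - U*4 = 4 - 4*U)
m(M, h) = 1 - 3*h (m(M, h) = (-3 + (4 - 4*h)) + h = (1 - 4*h) + h = 1 - 3*h)
R = 18 (R = 8 + (1 - 3*(-3)) = 8 + (1 + 9) = 8 + 10 = 18)
R*1180 = 18*1180 = 21240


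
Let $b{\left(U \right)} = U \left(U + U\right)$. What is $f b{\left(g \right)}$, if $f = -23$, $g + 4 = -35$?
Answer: $-69966$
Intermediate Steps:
$g = -39$ ($g = -4 - 35 = -39$)
$b{\left(U \right)} = 2 U^{2}$ ($b{\left(U \right)} = U 2 U = 2 U^{2}$)
$f b{\left(g \right)} = - 23 \cdot 2 \left(-39\right)^{2} = - 23 \cdot 2 \cdot 1521 = \left(-23\right) 3042 = -69966$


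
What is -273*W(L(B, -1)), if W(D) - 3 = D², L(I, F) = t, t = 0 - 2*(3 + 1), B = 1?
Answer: -18291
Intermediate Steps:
t = -8 (t = 0 - 2*4 = 0 - 1*8 = 0 - 8 = -8)
L(I, F) = -8
W(D) = 3 + D²
-273*W(L(B, -1)) = -273*(3 + (-8)²) = -273*(3 + 64) = -273*67 = -18291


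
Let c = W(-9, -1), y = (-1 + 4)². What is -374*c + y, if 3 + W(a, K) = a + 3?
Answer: 3375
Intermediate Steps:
W(a, K) = a (W(a, K) = -3 + (a + 3) = -3 + (3 + a) = a)
y = 9 (y = 3² = 9)
c = -9
-374*c + y = -374*(-9) + 9 = 3366 + 9 = 3375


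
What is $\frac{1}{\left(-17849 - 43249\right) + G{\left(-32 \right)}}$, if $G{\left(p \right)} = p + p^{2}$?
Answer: $- \frac{1}{60106} \approx -1.6637 \cdot 10^{-5}$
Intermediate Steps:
$\frac{1}{\left(-17849 - 43249\right) + G{\left(-32 \right)}} = \frac{1}{\left(-17849 - 43249\right) - 32 \left(1 - 32\right)} = \frac{1}{-61098 - -992} = \frac{1}{-61098 + 992} = \frac{1}{-60106} = - \frac{1}{60106}$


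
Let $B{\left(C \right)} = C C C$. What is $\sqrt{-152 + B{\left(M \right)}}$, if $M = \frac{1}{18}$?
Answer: $\frac{i \sqrt{1772926}}{108} \approx 12.329 i$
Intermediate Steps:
$M = \frac{1}{18} \approx 0.055556$
$B{\left(C \right)} = C^{3}$ ($B{\left(C \right)} = C^{2} C = C^{3}$)
$\sqrt{-152 + B{\left(M \right)}} = \sqrt{-152 + \left(\frac{1}{18}\right)^{3}} = \sqrt{-152 + \frac{1}{5832}} = \sqrt{- \frac{886463}{5832}} = \frac{i \sqrt{1772926}}{108}$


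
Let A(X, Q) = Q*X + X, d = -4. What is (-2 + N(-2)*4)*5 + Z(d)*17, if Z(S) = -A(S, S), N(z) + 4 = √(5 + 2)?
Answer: -294 + 20*√7 ≈ -241.08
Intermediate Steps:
N(z) = -4 + √7 (N(z) = -4 + √(5 + 2) = -4 + √7)
A(X, Q) = X + Q*X
Z(S) = -S*(1 + S)
(-2 + N(-2)*4)*5 + Z(d)*17 = (-2 + (-4 + √7)*4)*5 - 1*(-4)*(1 - 4)*17 = (-2 + (-16 + 4*√7))*5 - 1*(-4)*(-3)*17 = (-18 + 4*√7)*5 - 12*17 = (-90 + 20*√7) - 204 = -294 + 20*√7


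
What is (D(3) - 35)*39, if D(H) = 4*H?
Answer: -897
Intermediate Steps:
(D(3) - 35)*39 = (4*3 - 35)*39 = (12 - 35)*39 = -23*39 = -897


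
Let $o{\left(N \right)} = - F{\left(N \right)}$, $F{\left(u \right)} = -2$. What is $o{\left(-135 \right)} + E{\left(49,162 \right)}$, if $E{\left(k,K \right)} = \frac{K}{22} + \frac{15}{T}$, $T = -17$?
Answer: $\frac{1586}{187} \approx 8.4813$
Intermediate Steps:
$E{\left(k,K \right)} = - \frac{15}{17} + \frac{K}{22}$ ($E{\left(k,K \right)} = \frac{K}{22} + \frac{15}{-17} = K \frac{1}{22} + 15 \left(- \frac{1}{17}\right) = \frac{K}{22} - \frac{15}{17} = - \frac{15}{17} + \frac{K}{22}$)
$o{\left(N \right)} = 2$ ($o{\left(N \right)} = \left(-1\right) \left(-2\right) = 2$)
$o{\left(-135 \right)} + E{\left(49,162 \right)} = 2 + \left(- \frac{15}{17} + \frac{1}{22} \cdot 162\right) = 2 + \left(- \frac{15}{17} + \frac{81}{11}\right) = 2 + \frac{1212}{187} = \frac{1586}{187}$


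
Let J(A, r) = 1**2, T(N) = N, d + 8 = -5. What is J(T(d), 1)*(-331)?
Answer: -331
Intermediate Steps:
d = -13 (d = -8 - 5 = -13)
J(A, r) = 1
J(T(d), 1)*(-331) = 1*(-331) = -331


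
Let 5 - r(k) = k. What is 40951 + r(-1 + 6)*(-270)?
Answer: 40951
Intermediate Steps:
r(k) = 5 - k
40951 + r(-1 + 6)*(-270) = 40951 + (5 - (-1 + 6))*(-270) = 40951 + (5 - 1*5)*(-270) = 40951 + (5 - 5)*(-270) = 40951 + 0*(-270) = 40951 + 0 = 40951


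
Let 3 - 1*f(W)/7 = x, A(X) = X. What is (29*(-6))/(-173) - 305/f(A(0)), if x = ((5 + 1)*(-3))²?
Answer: 443743/388731 ≈ 1.1415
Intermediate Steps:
x = 324 (x = (6*(-3))² = (-18)² = 324)
f(W) = -2247 (f(W) = 21 - 7*324 = 21 - 2268 = -2247)
(29*(-6))/(-173) - 305/f(A(0)) = (29*(-6))/(-173) - 305/(-2247) = -174*(-1/173) - 305*(-1/2247) = 174/173 + 305/2247 = 443743/388731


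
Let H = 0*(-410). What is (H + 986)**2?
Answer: 972196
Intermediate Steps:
H = 0
(H + 986)**2 = (0 + 986)**2 = 986**2 = 972196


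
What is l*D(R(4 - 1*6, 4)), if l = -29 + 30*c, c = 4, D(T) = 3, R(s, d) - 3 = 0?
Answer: 273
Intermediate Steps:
R(s, d) = 3 (R(s, d) = 3 + 0 = 3)
l = 91 (l = -29 + 30*4 = -29 + 120 = 91)
l*D(R(4 - 1*6, 4)) = 91*3 = 273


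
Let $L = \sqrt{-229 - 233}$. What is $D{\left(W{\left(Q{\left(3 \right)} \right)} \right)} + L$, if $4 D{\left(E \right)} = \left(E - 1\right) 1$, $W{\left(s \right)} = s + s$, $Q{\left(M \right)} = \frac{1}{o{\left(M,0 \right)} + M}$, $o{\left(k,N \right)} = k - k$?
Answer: $- \frac{1}{12} + i \sqrt{462} \approx -0.083333 + 21.494 i$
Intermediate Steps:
$o{\left(k,N \right)} = 0$
$Q{\left(M \right)} = \frac{1}{M}$ ($Q{\left(M \right)} = \frac{1}{0 + M} = \frac{1}{M}$)
$W{\left(s \right)} = 2 s$
$D{\left(E \right)} = - \frac{1}{4} + \frac{E}{4}$ ($D{\left(E \right)} = \frac{\left(E - 1\right) 1}{4} = \frac{\left(-1 + E\right) 1}{4} = \frac{-1 + E}{4} = - \frac{1}{4} + \frac{E}{4}$)
$L = i \sqrt{462}$ ($L = \sqrt{-462} = i \sqrt{462} \approx 21.494 i$)
$D{\left(W{\left(Q{\left(3 \right)} \right)} \right)} + L = \left(- \frac{1}{4} + \frac{2 \cdot \frac{1}{3}}{4}\right) + i \sqrt{462} = \left(- \frac{1}{4} + \frac{1}{4} \cdot \frac{2}{3}\right) + i \sqrt{462} = \left(- \frac{1}{4} + \frac{1}{6}\right) + i \sqrt{462} = - \frac{1}{12} + i \sqrt{462}$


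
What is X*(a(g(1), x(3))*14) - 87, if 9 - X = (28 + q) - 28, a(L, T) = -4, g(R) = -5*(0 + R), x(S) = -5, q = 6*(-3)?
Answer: -1599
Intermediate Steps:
q = -18
g(R) = -5*R
X = 27 (X = 9 - ((28 - 18) - 28) = 9 - (10 - 28) = 9 - 1*(-18) = 9 + 18 = 27)
X*(a(g(1), x(3))*14) - 87 = 27*(-4*14) - 87 = 27*(-56) - 87 = -1512 - 87 = -1599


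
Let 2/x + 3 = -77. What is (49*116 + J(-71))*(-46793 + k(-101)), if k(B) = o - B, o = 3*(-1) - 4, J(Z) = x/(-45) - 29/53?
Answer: -25320265653647/95400 ≈ -2.6541e+8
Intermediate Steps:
x = -1/40 (x = 2/(-3 - 77) = 2/(-80) = 2*(-1/80) = -1/40 ≈ -0.025000)
J(Z) = -52147/95400 (J(Z) = -1/40/(-45) - 29/53 = -1/40*(-1/45) - 29*1/53 = 1/1800 - 29/53 = -52147/95400)
o = -7 (o = -3 - 4 = -7)
k(B) = -7 - B
(49*116 + J(-71))*(-46793 + k(-101)) = (49*116 - 52147/95400)*(-46793 + (-7 - 1*(-101))) = (5684 - 52147/95400)*(-46793 + (-7 + 101)) = 542201453*(-46793 + 94)/95400 = (542201453/95400)*(-46699) = -25320265653647/95400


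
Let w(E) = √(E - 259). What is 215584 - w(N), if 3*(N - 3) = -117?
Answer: 215584 - I*√295 ≈ 2.1558e+5 - 17.176*I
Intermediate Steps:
N = -36 (N = 3 + (⅓)*(-117) = 3 - 39 = -36)
w(E) = √(-259 + E)
215584 - w(N) = 215584 - √(-259 - 36) = 215584 - √(-295) = 215584 - I*√295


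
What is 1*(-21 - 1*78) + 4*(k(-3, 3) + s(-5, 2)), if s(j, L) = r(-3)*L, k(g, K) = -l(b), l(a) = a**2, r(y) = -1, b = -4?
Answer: -171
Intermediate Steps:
k(g, K) = -16 (k(g, K) = -1*(-4)**2 = -1*16 = -16)
s(j, L) = -L
1*(-21 - 1*78) + 4*(k(-3, 3) + s(-5, 2)) = 1*(-21 - 1*78) + 4*(-16 - 1*2) = 1*(-21 - 78) + 4*(-16 - 2) = 1*(-99) + 4*(-18) = -99 - 72 = -171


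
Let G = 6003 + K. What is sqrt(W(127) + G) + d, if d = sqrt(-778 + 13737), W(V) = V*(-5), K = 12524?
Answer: sqrt(12959) + 6*sqrt(497) ≈ 247.60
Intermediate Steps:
W(V) = -5*V
G = 18527 (G = 6003 + 12524 = 18527)
d = sqrt(12959) ≈ 113.84
sqrt(W(127) + G) + d = sqrt(-5*127 + 18527) + sqrt(12959) = sqrt(-635 + 18527) + sqrt(12959) = sqrt(17892) + sqrt(12959) = 6*sqrt(497) + sqrt(12959) = sqrt(12959) + 6*sqrt(497)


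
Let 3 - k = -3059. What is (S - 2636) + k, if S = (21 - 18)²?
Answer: 435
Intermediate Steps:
k = 3062 (k = 3 - 1*(-3059) = 3 + 3059 = 3062)
S = 9 (S = 3² = 9)
(S - 2636) + k = (9 - 2636) + 3062 = -2627 + 3062 = 435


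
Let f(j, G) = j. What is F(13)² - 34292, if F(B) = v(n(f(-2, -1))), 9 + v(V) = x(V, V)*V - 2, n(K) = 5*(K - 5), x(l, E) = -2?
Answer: -30811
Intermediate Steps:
n(K) = -25 + 5*K (n(K) = 5*(-5 + K) = -25 + 5*K)
v(V) = -11 - 2*V (v(V) = -9 + (-2*V - 2) = -9 + (-2 - 2*V) = -11 - 2*V)
F(B) = 59 (F(B) = -11 - 2*(-25 + 5*(-2)) = -11 - 2*(-25 - 10) = -11 - 2*(-35) = -11 + 70 = 59)
F(13)² - 34292 = 59² - 34292 = 3481 - 34292 = -30811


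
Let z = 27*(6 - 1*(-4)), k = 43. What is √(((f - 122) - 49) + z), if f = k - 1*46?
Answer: 4*√6 ≈ 9.7980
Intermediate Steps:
f = -3 (f = 43 - 1*46 = 43 - 46 = -3)
z = 270 (z = 27*(6 + 4) = 27*10 = 270)
√(((f - 122) - 49) + z) = √(((-3 - 122) - 49) + 270) = √((-125 - 49) + 270) = √(-174 + 270) = √96 = 4*√6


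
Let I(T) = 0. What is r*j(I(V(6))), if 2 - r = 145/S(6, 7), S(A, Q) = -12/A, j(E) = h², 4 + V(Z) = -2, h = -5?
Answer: 3725/2 ≈ 1862.5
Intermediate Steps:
V(Z) = -6 (V(Z) = -4 - 2 = -6)
j(E) = 25 (j(E) = (-5)² = 25)
r = 149/2 (r = 2 - 145/((-12/6)) = 2 - 145/((-12*⅙)) = 2 - 145/(-2) = 2 - 145*(-1)/2 = 2 - 1*(-145/2) = 2 + 145/2 = 149/2 ≈ 74.500)
r*j(I(V(6))) = (149/2)*25 = 3725/2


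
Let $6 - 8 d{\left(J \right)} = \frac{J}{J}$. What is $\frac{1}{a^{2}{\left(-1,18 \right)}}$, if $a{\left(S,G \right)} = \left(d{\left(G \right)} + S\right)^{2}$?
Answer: $\frac{4096}{81} \approx 50.568$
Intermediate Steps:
$d{\left(J \right)} = \frac{5}{8}$ ($d{\left(J \right)} = \frac{3}{4} - \frac{J \frac{1}{J}}{8} = \frac{3}{4} - \frac{1}{8} = \frac{5}{8}$)
$a{\left(S,G \right)} = \left(\frac{5}{8} + S\right)^{2}$
$\frac{1}{a^{2}{\left(-1,18 \right)}} = \frac{1}{\left(\frac{\left(5 + 8 \left(-1\right)\right)^{2}}{64}\right)^{2}} = \frac{1}{\left(\frac{\left(5 - 8\right)^{2}}{64}\right)^{2}} = \frac{1}{\left(\frac{\left(-3\right)^{2}}{64}\right)^{2}} = \frac{1}{\left(\frac{1}{64} \cdot 9\right)^{2}} = \frac{1}{\left(\frac{9}{64}\right)^{2}} = \frac{1}{\frac{81}{4096}} = \frac{4096}{81}$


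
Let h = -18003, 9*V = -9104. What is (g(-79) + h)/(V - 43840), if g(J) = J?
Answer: 81369/201832 ≈ 0.40315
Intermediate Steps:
V = -9104/9 (V = (1/9)*(-9104) = -9104/9 ≈ -1011.6)
(g(-79) + h)/(V - 43840) = (-79 - 18003)/(-9104/9 - 43840) = -18082/(-403664/9) = -18082*(-9/403664) = 81369/201832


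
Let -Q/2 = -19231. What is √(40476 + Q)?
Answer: √78938 ≈ 280.96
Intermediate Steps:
Q = 38462 (Q = -2*(-19231) = 38462)
√(40476 + Q) = √(40476 + 38462) = √78938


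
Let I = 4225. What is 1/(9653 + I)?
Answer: 1/13878 ≈ 7.2056e-5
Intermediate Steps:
1/(9653 + I) = 1/(9653 + 4225) = 1/13878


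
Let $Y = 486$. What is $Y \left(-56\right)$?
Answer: $-27216$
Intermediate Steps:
$Y \left(-56\right) = 486 \left(-56\right) = -27216$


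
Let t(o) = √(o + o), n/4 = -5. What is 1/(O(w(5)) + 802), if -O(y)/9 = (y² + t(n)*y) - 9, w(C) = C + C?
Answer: I/(-17*I + 180*√10) ≈ -5.2422e-5 + 0.0017553*I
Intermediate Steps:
n = -20 (n = 4*(-5) = -20)
t(o) = √2*√o (t(o) = √(2*o) = √2*√o)
w(C) = 2*C
O(y) = 81 - 9*y² - 18*I*y*√10 (O(y) = -9*((y² + (√2*√(-20))*y) - 9) = -9*((y² + (√2*(2*I*√5))*y) - 9) = -9*((y² + (2*I*√10)*y) - 9) = -9*((y² + 2*I*y*√10) - 9) = -9*(-9 + y² + 2*I*y*√10) = 81 - 9*y² - 18*I*y*√10)
1/(O(w(5)) + 802) = 1/((81 - 9*(2*5)² - 18*I*2*5*√10) + 802) = 1/((81 - 9*10² - 18*I*10*√10) + 802) = 1/((81 - 9*100 - 180*I*√10) + 802) = 1/((81 - 900 - 180*I*√10) + 802) = 1/((-819 - 180*I*√10) + 802) = 1/(-17 - 180*I*√10)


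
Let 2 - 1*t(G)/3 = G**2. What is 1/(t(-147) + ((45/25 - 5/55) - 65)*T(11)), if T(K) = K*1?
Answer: -5/327586 ≈ -1.5263e-5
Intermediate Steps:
T(K) = K
t(G) = 6 - 3*G**2
1/(t(-147) + ((45/25 - 5/55) - 65)*T(11)) = 1/((6 - 3*(-147)**2) + ((45/25 - 5/55) - 65)*11) = 1/((6 - 3*21609) + ((45*(1/25) - 5*1/55) - 65)*11) = 1/((6 - 64827) + ((9/5 - 1/11) - 65)*11) = 1/(-64821 + (94/55 - 65)*11) = 1/(-64821 - 3481/55*11) = 1/(-64821 - 3481/5) = 1/(-327586/5) = -5/327586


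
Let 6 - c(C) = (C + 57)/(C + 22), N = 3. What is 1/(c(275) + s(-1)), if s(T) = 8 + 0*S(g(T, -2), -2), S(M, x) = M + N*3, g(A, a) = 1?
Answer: 297/3826 ≈ 0.077627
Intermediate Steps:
S(M, x) = 9 + M (S(M, x) = M + 3*3 = M + 9 = 9 + M)
c(C) = 6 - (57 + C)/(22 + C) (c(C) = 6 - (C + 57)/(C + 22) = 6 - (57 + C)/(22 + C))
s(T) = 8 (s(T) = 8 + 0*(9 + 1) = 8 + 0*10 = 8 + 0 = 8)
1/(c(275) + s(-1)) = 1/(5*(15 + 275)/(22 + 275) + 8) = 1/(5*290/297 + 8) = 1/(5*(1/297)*290 + 8) = 1/(1450/297 + 8) = 1/(3826/297) = 297/3826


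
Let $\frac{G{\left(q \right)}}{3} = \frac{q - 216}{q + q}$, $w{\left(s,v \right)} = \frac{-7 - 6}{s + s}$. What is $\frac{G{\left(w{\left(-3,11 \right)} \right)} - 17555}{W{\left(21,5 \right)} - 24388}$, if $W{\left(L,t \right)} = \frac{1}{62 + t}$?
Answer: $\frac{30838693}{42483870} \approx 0.72589$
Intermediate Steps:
$w{\left(s,v \right)} = - \frac{13}{2 s}$
$G{\left(q \right)} = \frac{3 \left(-216 + q\right)}{2 q}$ ($G{\left(q \right)} = 3 \frac{q - 216}{q + q} = 3 \frac{-216 + q}{2 q} = \frac{3 \left(-216 + q\right)}{2 q}$)
$\frac{G{\left(w{\left(-3,11 \right)} \right)} - 17555}{W{\left(21,5 \right)} - 24388} = \frac{\left(\frac{3}{2} - \frac{324}{\left(- \frac{13}{2}\right) \frac{1}{-3}}\right) - 17555}{\frac{1}{62 + 5} - 24388} = \frac{\left(\frac{3}{2} - \frac{324}{\left(- \frac{13}{2}\right) \left(- \frac{1}{3}\right)}\right) - 17555}{\frac{1}{67} - 24388} = \frac{\left(\frac{3}{2} - \frac{324}{\frac{13}{6}}\right) - 17555}{\frac{1}{67} - 24388} = \frac{\left(\frac{3}{2} - \frac{1944}{13}\right) - 17555}{- \frac{1633995}{67}} = \left(\left(\frac{3}{2} - \frac{1944}{13}\right) - 17555\right) \left(- \frac{67}{1633995}\right) = \left(- \frac{3849}{26} - 17555\right) \left(- \frac{67}{1633995}\right) = \left(- \frac{460279}{26}\right) \left(- \frac{67}{1633995}\right) = \frac{30838693}{42483870}$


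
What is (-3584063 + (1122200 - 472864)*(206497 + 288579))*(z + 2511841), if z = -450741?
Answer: 662575809868400300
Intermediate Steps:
(-3584063 + (1122200 - 472864)*(206497 + 288579))*(z + 2511841) = (-3584063 + (1122200 - 472864)*(206497 + 288579))*(-450741 + 2511841) = (-3584063 + 649336*495076)*2061100 = (-3584063 + 321470669536)*2061100 = 321467085473*2061100 = 662575809868400300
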